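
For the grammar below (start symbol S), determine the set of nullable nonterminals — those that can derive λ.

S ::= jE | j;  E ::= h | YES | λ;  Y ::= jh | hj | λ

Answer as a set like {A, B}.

Directly nullable (have an ε-rule): {E, Y}.
Not nullable: S — each has a terminal in every rule's right-hand side or depends on a non-nullable symbol.

{E, Y}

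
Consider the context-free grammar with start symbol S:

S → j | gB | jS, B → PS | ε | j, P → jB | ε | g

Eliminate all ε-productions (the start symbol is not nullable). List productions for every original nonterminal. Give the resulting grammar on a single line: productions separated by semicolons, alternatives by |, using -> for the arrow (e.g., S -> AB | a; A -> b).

Nullable set: {B, P}.
S -> gB: B nullable, giving g | gB.
Drop B -> ε.
B -> PS: P nullable, giving PS | S.
Drop P -> ε.
P -> jB: B nullable, giving j | jB.
Unchanged (no nullable symbols): S -> j; S -> jS; B -> j; P -> g.

S -> g | j | gB | jS; B -> S | j | PS; P -> g | j | jB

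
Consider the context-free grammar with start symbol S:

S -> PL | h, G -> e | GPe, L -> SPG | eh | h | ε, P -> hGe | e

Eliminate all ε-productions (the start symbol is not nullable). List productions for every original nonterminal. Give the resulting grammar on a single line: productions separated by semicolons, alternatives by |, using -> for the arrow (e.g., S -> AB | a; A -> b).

Nullable set: {L}.
S -> PL: L nullable, giving P | PL.
Drop L -> ε.
Unchanged (no nullable symbols): S -> h; G -> GPe; G -> e; L -> SPG; L -> eh; L -> h; P -> e; P -> hGe.

S -> P | h | PL; G -> e | GPe; L -> h | eh | SPG; P -> e | hGe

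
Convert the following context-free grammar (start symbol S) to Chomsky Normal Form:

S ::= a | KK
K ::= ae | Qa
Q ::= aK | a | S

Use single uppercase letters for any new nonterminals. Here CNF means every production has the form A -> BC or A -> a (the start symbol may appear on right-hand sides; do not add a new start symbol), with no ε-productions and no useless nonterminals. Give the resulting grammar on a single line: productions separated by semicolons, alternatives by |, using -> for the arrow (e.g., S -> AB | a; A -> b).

No ε-productions.
After unit-elimination: S -> a | KK; K -> Qa | ae; Q -> a | KK | aK.
TERM: introduce A -> a, B -> e and substitute in every rule of length ≥2.

S -> a | KK; A -> a; B -> e; K -> AB | QA; Q -> a | AK | KK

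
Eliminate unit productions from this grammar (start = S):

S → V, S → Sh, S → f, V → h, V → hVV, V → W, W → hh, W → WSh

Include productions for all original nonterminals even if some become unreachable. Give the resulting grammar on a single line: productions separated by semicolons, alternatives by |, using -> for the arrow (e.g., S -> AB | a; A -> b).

S -> f | h | Sh | hh | WSh | hVV; V -> h | hh | WSh | hVV; W -> hh | WSh

Unit productions: S->V, V->W.
Unit pairs (A ⇒* B via units): (S,V), (S,W), (V,W).
S: inherits non-unit rules of {S, V, W} → Sh | WSh | f | h | hVV | hh.
V: inherits non-unit rules of {V, W} → WSh | h | hVV | hh.
W: inherits non-unit rules of {W} → WSh | hh.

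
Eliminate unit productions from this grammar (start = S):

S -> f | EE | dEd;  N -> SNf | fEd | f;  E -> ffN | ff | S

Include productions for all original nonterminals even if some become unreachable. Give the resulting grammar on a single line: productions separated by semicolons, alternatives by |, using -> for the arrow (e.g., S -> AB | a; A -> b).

S -> f | EE | dEd; E -> f | EE | ff | dEd | ffN; N -> f | SNf | fEd

Unit productions: E->S.
Unit pairs (A ⇒* B via units): (E,S).
S: inherits non-unit rules of {S} → EE | dEd | f.
E: inherits non-unit rules of {E, S} → EE | dEd | f | ff | ffN.
N: inherits non-unit rules of {N} → SNf | f | fEd.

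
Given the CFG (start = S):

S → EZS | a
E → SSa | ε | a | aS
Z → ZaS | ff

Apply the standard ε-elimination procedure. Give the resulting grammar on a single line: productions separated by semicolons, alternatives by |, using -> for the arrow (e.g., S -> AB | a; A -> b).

Nullable set: {E}.
S -> EZS: E nullable, giving EZS | ZS.
Drop E -> ε.
Unchanged (no nullable symbols): S -> a; E -> SSa; E -> a; E -> aS; Z -> ZaS; Z -> ff.

S -> a | ZS | EZS; E -> a | aS | SSa; Z -> ff | ZaS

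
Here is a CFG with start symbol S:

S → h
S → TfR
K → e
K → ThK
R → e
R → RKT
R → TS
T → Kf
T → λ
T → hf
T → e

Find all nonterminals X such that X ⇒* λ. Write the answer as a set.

Directly nullable (have an ε-rule): {T}.
Not nullable: K, R, S — each has a terminal in every rule's right-hand side or depends on a non-nullable symbol.

{T}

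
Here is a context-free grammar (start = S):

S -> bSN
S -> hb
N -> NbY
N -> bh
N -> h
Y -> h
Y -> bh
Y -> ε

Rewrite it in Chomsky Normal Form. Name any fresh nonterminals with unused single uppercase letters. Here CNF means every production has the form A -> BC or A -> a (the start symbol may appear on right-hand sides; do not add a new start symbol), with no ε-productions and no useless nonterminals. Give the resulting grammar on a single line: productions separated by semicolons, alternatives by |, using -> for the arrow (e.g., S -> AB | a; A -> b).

S -> AD | BA; A -> b; B -> h; C -> AY; D -> SN; N -> h | AB | NA | NC; Y -> h | AB

Nullable: {Y}; after ε-elimination: S -> hb | bSN; N -> h | Nb | bh | NbY; Y -> h | bh.
No unit productions to eliminate.
TERM: introduce A -> b, B -> h and substitute in every rule of length ≥2.
BIN: N -> NAY becomes N -> NC, C -> AY; S -> ASN becomes S -> AD, D -> SN.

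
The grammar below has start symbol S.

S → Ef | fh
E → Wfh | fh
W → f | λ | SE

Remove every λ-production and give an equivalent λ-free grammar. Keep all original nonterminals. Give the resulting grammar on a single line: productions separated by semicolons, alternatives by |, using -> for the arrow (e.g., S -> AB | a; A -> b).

S -> Ef | fh; E -> fh | Wfh; W -> f | SE

Nullable set: {W}.
E -> Wfh: W nullable, giving Wfh | fh.
Drop W -> λ.
Unchanged (no nullable symbols): S -> Ef; S -> fh; E -> fh; W -> SE; W -> f.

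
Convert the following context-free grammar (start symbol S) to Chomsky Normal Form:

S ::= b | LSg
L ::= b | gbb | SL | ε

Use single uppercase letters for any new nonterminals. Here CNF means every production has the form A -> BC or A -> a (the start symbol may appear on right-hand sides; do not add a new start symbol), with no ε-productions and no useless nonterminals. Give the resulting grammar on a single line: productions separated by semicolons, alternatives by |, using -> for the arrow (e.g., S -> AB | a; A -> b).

Nullable: {L}; after ε-elimination: S -> b | Sg | LSg; L -> S | b | SL | gbb.
After unit-elimination: S -> b | Sg | LSg; L -> b | SL | Sg | LSg | gbb.
TERM: introduce B -> b, A -> g and substitute in every rule of length ≥2.
BIN: L -> ABB becomes L -> AC, C -> BB; L -> LSA becomes L -> LD, D -> SA; S -> LSA becomes S -> LE, E -> SA.

S -> b | LE | SA; A -> g; B -> b; C -> BB; D -> SA; E -> SA; L -> b | AC | LD | SA | SL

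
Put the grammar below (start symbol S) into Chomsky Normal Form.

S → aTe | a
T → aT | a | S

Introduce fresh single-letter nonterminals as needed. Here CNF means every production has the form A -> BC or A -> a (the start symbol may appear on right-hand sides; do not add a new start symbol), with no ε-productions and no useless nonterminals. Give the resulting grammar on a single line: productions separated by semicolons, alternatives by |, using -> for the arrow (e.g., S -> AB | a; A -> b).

S -> a | AC; A -> a; B -> e; C -> TB; D -> TB; T -> a | AD | AT

No ε-productions.
After unit-elimination: S -> a | aTe; T -> a | aT | aTe.
TERM: introduce A -> a, B -> e and substitute in every rule of length ≥2.
BIN: S -> ATB becomes S -> AC, C -> TB; T -> ATB becomes T -> AD, D -> TB.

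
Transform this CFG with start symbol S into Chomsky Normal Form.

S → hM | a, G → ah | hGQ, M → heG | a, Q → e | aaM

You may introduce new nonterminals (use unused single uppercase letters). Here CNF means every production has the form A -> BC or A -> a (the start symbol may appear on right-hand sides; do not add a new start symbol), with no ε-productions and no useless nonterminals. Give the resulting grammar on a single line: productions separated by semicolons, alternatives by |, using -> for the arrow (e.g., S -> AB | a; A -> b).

No ε-productions.
No unit productions to eliminate.
TERM: introduce A -> a, C -> e, B -> h and substitute in every rule of length ≥2.
BIN: G -> BGQ becomes G -> BD, D -> GQ; M -> BCG becomes M -> BE, E -> CG; Q -> AAM becomes Q -> AF, F -> AM.

S -> a | BM; A -> a; B -> h; C -> e; D -> GQ; E -> CG; F -> AM; G -> AB | BD; M -> a | BE; Q -> e | AF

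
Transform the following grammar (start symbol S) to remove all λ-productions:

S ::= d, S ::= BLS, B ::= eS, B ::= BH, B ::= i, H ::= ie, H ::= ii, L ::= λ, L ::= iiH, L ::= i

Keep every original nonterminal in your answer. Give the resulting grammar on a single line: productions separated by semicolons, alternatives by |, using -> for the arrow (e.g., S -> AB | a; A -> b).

Nullable set: {L}.
S -> BLS: L nullable, giving BLS | BS.
Drop L -> λ.
Unchanged (no nullable symbols): S -> d; B -> BH; B -> eS; B -> i; H -> ie; H -> ii; L -> i; L -> iiH.

S -> d | BS | BLS; B -> i | BH | eS; H -> ie | ii; L -> i | iiH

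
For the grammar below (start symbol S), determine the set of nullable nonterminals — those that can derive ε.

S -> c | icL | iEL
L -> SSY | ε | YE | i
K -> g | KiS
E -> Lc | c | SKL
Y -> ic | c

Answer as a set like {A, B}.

{L}

Directly nullable (have an ε-rule): {L}.
Not nullable: E, K, S, Y — each has a terminal in every rule's right-hand side or depends on a non-nullable symbol.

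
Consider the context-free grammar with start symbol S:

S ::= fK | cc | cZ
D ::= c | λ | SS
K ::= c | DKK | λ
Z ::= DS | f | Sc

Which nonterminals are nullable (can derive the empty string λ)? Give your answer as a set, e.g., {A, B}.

{D, K}

Directly nullable (have an ε-rule): {D, K}.
Not nullable: S, Z — each has a terminal in every rule's right-hand side or depends on a non-nullable symbol.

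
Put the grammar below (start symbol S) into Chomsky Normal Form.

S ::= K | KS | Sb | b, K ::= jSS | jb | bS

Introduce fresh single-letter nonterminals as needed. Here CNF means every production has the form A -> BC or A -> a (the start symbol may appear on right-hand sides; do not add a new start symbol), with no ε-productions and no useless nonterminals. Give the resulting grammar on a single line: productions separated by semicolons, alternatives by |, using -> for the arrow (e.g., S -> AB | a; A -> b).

No ε-productions.
After unit-elimination: S -> b | KS | Sb | bS | jb | jSS; K -> bS | jb | jSS.
TERM: introduce A -> b, B -> j and substitute in every rule of length ≥2.
BIN: K -> BSS becomes K -> BC, C -> SS; S -> BSS becomes S -> BD, D -> SS.

S -> b | AS | BA | BD | KS | SA; A -> b; B -> j; C -> SS; D -> SS; K -> AS | BA | BC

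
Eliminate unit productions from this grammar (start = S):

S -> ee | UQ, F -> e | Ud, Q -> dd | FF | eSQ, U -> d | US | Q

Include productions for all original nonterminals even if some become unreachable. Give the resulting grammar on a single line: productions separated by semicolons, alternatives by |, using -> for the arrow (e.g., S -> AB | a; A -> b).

S -> UQ | ee; F -> e | Ud; Q -> FF | dd | eSQ; U -> d | FF | US | dd | eSQ

Unit productions: U->Q.
Unit pairs (A ⇒* B via units): (U,Q).
S: inherits non-unit rules of {S} → UQ | ee.
F: inherits non-unit rules of {F} → Ud | e.
Q: inherits non-unit rules of {Q} → FF | dd | eSQ.
U: inherits non-unit rules of {Q, U} → FF | US | d | dd | eSQ.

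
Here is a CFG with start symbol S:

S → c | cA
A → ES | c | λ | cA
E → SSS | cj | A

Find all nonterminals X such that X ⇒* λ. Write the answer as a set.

{A, E}

Directly nullable (have an ε-rule): {A}.
E is nullable via E -> A (every symbol on the right is already known nullable).
Not nullable: S — each has a terminal in every rule's right-hand side or depends on a non-nullable symbol.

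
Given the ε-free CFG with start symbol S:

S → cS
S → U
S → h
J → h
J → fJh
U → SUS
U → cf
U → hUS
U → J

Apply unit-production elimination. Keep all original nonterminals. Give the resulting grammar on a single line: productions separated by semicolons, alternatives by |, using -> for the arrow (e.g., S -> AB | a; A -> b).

Unit productions: S->U, U->J.
Unit pairs (A ⇒* B via units): (S,J), (S,U), (U,J).
S: inherits non-unit rules of {J, S, U} → SUS | cS | cf | fJh | h | hUS.
J: inherits non-unit rules of {J} → fJh | h.
U: inherits non-unit rules of {J, U} → SUS | cf | fJh | h | hUS.

S -> h | cS | cf | SUS | fJh | hUS; J -> h | fJh; U -> h | cf | SUS | fJh | hUS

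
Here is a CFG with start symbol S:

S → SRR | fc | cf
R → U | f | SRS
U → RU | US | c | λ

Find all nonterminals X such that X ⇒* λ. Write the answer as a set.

{R, U}

Directly nullable (have an ε-rule): {U}.
R is nullable via R -> U (every symbol on the right is already known nullable).
Not nullable: S — each has a terminal in every rule's right-hand side or depends on a non-nullable symbol.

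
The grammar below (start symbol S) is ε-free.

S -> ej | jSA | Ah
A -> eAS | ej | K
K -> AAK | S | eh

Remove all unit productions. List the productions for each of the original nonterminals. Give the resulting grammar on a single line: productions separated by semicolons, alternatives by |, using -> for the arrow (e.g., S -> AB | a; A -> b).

S -> Ah | ej | jSA; A -> Ah | eh | ej | AAK | eAS | jSA; K -> Ah | eh | ej | AAK | jSA

Unit productions: A->K, K->S.
Unit pairs (A ⇒* B via units): (A,K), (A,S), (K,S).
S: inherits non-unit rules of {S} → Ah | ej | jSA.
A: inherits non-unit rules of {A, K, S} → AAK | Ah | eAS | eh | ej | jSA.
K: inherits non-unit rules of {K, S} → AAK | Ah | eh | ej | jSA.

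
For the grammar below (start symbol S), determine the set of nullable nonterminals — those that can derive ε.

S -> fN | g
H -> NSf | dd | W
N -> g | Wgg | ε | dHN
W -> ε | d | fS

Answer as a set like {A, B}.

Directly nullable (have an ε-rule): {N, W}.
H is nullable via H -> W (every symbol on the right is already known nullable).
Not nullable: S — each has a terminal in every rule's right-hand side or depends on a non-nullable symbol.

{H, N, W}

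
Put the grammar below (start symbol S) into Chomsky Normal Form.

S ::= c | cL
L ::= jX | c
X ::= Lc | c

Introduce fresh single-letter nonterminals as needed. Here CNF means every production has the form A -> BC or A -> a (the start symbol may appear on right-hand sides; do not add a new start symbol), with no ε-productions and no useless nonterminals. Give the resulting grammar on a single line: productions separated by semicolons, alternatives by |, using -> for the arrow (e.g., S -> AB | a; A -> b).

No ε-productions.
No unit productions to eliminate.
TERM: introduce B -> c, A -> j and substitute in every rule of length ≥2.

S -> c | BL; A -> j; B -> c; L -> c | AX; X -> c | LB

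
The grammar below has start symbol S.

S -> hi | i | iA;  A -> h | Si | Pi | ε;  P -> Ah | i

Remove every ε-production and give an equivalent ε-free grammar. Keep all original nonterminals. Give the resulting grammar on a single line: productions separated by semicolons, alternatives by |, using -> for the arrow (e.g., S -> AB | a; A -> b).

Nullable set: {A}.
S -> iA: A nullable, giving i | iA.
Drop A -> ε.
P -> Ah: A nullable, giving Ah | h.
Unchanged (no nullable symbols): S -> hi; S -> i; A -> Pi; A -> Si; A -> h; P -> i.

S -> i | hi | iA; A -> h | Pi | Si; P -> h | i | Ah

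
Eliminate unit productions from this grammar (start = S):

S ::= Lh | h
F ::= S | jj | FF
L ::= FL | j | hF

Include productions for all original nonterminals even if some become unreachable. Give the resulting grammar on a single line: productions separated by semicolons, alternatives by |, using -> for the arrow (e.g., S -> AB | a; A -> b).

S -> h | Lh; F -> h | FF | Lh | jj; L -> j | FL | hF

Unit productions: F->S.
Unit pairs (A ⇒* B via units): (F,S).
S: inherits non-unit rules of {S} → Lh | h.
F: inherits non-unit rules of {F, S} → FF | Lh | h | jj.
L: inherits non-unit rules of {L} → FL | hF | j.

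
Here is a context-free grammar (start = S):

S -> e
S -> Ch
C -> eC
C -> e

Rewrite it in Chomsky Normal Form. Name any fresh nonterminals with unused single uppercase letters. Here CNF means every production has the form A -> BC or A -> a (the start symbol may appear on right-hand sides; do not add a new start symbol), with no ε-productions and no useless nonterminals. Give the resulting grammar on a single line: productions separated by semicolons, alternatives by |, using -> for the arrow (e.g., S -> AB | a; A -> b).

S -> e | CB; A -> e; B -> h; C -> e | AC

No ε-productions.
No unit productions to eliminate.
TERM: introduce A -> e, B -> h and substitute in every rule of length ≥2.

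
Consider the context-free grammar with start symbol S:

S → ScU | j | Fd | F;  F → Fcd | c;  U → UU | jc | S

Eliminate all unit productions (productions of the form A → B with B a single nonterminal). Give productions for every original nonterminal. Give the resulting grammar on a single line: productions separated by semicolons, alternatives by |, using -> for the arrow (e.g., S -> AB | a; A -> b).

Unit productions: S->F, U->S.
Unit pairs (A ⇒* B via units): (S,F), (U,F), (U,S).
S: inherits non-unit rules of {F, S} → Fcd | Fd | ScU | c | j.
F: inherits non-unit rules of {F} → Fcd | c.
U: inherits non-unit rules of {F, S, U} → Fcd | Fd | ScU | UU | c | j | jc.

S -> c | j | Fd | Fcd | ScU; F -> c | Fcd; U -> c | j | Fd | UU | jc | Fcd | ScU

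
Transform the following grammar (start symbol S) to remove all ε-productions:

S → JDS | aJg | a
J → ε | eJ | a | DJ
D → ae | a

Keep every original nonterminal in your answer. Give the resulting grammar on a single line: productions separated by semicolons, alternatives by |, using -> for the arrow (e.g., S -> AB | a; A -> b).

S -> a | DS | ag | JDS | aJg; D -> a | ae; J -> D | a | e | DJ | eJ

Nullable set: {J}.
S -> JDS: J nullable, giving DS | JDS.
S -> aJg: J nullable, giving aJg | ag.
Drop J -> ε.
J -> DJ: J nullable, giving D | DJ.
J -> eJ: J nullable, giving e | eJ.
Unchanged (no nullable symbols): S -> a; D -> a; D -> ae; J -> a.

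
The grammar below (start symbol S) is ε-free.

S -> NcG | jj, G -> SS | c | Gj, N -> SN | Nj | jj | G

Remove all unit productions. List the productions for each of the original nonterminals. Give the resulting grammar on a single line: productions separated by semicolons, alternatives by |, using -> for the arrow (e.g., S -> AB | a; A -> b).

S -> jj | NcG; G -> c | Gj | SS; N -> c | Gj | Nj | SN | SS | jj

Unit productions: N->G.
Unit pairs (A ⇒* B via units): (N,G).
S: inherits non-unit rules of {S} → NcG | jj.
G: inherits non-unit rules of {G} → Gj | SS | c.
N: inherits non-unit rules of {G, N} → Gj | Nj | SN | SS | c | jj.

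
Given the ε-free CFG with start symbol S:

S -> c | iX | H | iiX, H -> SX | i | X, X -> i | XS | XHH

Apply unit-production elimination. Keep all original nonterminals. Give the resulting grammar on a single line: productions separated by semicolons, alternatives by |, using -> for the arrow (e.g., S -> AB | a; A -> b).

Unit productions: H->X, S->H.
Unit pairs (A ⇒* B via units): (H,X), (S,H), (S,X).
S: inherits non-unit rules of {H, S, X} → SX | XHH | XS | c | i | iX | iiX.
H: inherits non-unit rules of {H, X} → SX | XHH | XS | i.
X: inherits non-unit rules of {X} → XHH | XS | i.

S -> c | i | SX | XS | iX | XHH | iiX; H -> i | SX | XS | XHH; X -> i | XS | XHH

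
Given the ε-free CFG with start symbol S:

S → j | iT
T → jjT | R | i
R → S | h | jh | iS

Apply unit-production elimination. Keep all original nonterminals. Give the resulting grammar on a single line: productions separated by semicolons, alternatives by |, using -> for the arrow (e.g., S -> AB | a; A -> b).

Unit productions: R->S, T->R.
Unit pairs (A ⇒* B via units): (R,S), (T,R), (T,S).
S: inherits non-unit rules of {S} → iT | j.
R: inherits non-unit rules of {R, S} → h | iS | iT | j | jh.
T: inherits non-unit rules of {R, S, T} → h | i | iS | iT | j | jh | jjT.

S -> j | iT; R -> h | j | iS | iT | jh; T -> h | i | j | iS | iT | jh | jjT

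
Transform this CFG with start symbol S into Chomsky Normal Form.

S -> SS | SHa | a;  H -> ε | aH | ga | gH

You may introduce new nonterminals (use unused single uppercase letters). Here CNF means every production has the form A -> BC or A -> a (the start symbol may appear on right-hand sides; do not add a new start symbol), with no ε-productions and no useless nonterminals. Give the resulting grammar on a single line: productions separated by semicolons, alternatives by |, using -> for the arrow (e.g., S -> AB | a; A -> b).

Nullable: {H}; after ε-elimination: S -> a | SS | Sa | SHa; H -> a | g | aH | gH | ga.
No unit productions to eliminate.
TERM: introduce A -> a, B -> g and substitute in every rule of length ≥2.
BIN: S -> SHA becomes S -> SC, C -> HA.

S -> a | SA | SC | SS; A -> a; B -> g; C -> HA; H -> a | g | AH | BA | BH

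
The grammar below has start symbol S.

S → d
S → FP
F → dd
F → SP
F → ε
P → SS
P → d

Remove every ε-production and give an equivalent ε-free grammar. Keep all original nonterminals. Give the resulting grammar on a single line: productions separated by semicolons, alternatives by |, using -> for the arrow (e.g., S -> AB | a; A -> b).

S -> P | d | FP; F -> SP | dd; P -> d | SS

Nullable set: {F}.
S -> FP: F nullable, giving FP | P.
Drop F -> ε.
Unchanged (no nullable symbols): S -> d; F -> SP; F -> dd; P -> SS; P -> d.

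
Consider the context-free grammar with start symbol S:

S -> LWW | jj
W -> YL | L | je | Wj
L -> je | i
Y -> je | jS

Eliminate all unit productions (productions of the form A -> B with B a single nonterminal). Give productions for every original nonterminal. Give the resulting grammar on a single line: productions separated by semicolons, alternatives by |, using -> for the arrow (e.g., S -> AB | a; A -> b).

Unit productions: W->L.
Unit pairs (A ⇒* B via units): (W,L).
S: inherits non-unit rules of {S} → LWW | jj.
L: inherits non-unit rules of {L} → i | je.
W: inherits non-unit rules of {L, W} → Wj | YL | i | je.
Y: inherits non-unit rules of {Y} → jS | je.

S -> jj | LWW; L -> i | je; W -> i | Wj | YL | je; Y -> jS | je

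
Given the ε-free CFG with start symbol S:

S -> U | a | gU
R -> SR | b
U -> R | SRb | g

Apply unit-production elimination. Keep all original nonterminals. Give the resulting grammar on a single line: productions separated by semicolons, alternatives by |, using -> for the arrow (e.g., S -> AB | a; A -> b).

Unit productions: S->U, U->R.
Unit pairs (A ⇒* B via units): (S,R), (S,U), (U,R).
S: inherits non-unit rules of {R, S, U} → SR | SRb | a | b | g | gU.
R: inherits non-unit rules of {R} → SR | b.
U: inherits non-unit rules of {R, U} → SR | SRb | b | g.

S -> a | b | g | SR | gU | SRb; R -> b | SR; U -> b | g | SR | SRb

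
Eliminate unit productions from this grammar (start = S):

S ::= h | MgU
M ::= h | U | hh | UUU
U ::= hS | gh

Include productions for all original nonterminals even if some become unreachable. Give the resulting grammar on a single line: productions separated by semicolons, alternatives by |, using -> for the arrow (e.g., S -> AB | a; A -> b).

S -> h | MgU; M -> h | gh | hS | hh | UUU; U -> gh | hS

Unit productions: M->U.
Unit pairs (A ⇒* B via units): (M,U).
S: inherits non-unit rules of {S} → MgU | h.
M: inherits non-unit rules of {M, U} → UUU | gh | h | hS | hh.
U: inherits non-unit rules of {U} → gh | hS.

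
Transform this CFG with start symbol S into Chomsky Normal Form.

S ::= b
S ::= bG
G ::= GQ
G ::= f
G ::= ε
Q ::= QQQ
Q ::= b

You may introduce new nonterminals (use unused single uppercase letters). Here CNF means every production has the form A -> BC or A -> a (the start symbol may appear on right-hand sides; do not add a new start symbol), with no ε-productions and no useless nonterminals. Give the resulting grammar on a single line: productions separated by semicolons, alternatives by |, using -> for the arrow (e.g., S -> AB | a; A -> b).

Nullable: {G}; after ε-elimination: S -> b | bG; G -> Q | f | GQ; Q -> b | QQQ.
After unit-elimination: S -> b | bG; G -> b | f | GQ | QQQ; Q -> b | QQQ.
TERM: introduce A -> b and substitute in every rule of length ≥2.
BIN: G -> QQQ becomes G -> QB, B -> QQ; Q -> QQQ becomes Q -> QC, C -> QQ.

S -> b | AG; A -> b; B -> QQ; C -> QQ; G -> b | f | GQ | QB; Q -> b | QC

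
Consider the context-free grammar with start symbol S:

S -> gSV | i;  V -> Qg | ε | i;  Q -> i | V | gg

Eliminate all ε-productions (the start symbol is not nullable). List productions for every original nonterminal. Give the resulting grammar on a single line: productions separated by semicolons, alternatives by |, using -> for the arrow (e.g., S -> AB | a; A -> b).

S -> i | gS | gSV; Q -> V | i | gg; V -> g | i | Qg

Nullable set: {Q, V}.
S -> gSV: V nullable, giving gS | gSV.
Q -> V: V nullable, giving V.
Drop V -> ε.
V -> Qg: Q nullable, giving Qg | g.
Unchanged (no nullable symbols): S -> i; Q -> gg; Q -> i; V -> i.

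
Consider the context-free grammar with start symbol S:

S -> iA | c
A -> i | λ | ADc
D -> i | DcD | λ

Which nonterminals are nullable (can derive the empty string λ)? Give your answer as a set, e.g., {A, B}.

{A, D}

Directly nullable (have an ε-rule): {A, D}.
Not nullable: S — each has a terminal in every rule's right-hand side or depends on a non-nullable symbol.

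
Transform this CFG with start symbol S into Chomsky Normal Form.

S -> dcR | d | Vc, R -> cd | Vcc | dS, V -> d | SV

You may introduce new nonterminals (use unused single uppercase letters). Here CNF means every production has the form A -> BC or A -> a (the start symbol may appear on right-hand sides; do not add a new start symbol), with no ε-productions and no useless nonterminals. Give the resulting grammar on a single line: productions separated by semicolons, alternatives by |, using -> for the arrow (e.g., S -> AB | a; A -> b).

No ε-productions.
No unit productions to eliminate.
TERM: introduce A -> c, B -> d and substitute in every rule of length ≥2.
BIN: R -> VAA becomes R -> VC, C -> AA; S -> BAR becomes S -> BD, D -> AR.

S -> d | BD | VA; A -> c; B -> d; C -> AA; D -> AR; R -> AB | BS | VC; V -> d | SV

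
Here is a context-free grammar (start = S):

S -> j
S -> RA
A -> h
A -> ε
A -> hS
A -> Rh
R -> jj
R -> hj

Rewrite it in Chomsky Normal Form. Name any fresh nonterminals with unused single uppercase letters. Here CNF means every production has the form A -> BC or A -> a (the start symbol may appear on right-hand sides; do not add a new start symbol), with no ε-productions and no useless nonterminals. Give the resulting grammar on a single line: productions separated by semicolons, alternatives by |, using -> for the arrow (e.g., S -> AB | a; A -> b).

S -> j | BC | CC | RA; A -> h | BS | RB; B -> h; C -> j; R -> BC | CC

Nullable: {A}; after ε-elimination: S -> R | j | RA; A -> h | Rh | hS; R -> hj | jj.
After unit-elimination: S -> j | RA | hj | jj; A -> h | Rh | hS; R -> hj | jj.
TERM: introduce B -> h, C -> j and substitute in every rule of length ≥2.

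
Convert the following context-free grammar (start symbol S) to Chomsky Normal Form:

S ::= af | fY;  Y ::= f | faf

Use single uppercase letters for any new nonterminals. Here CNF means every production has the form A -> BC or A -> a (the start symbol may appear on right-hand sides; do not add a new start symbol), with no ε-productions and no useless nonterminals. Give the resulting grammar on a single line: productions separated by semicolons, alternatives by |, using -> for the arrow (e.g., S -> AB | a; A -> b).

S -> AB | BY; A -> a; B -> f; C -> AB; Y -> f | BC

No ε-productions.
No unit productions to eliminate.
TERM: introduce A -> a, B -> f and substitute in every rule of length ≥2.
BIN: Y -> BAB becomes Y -> BC, C -> AB.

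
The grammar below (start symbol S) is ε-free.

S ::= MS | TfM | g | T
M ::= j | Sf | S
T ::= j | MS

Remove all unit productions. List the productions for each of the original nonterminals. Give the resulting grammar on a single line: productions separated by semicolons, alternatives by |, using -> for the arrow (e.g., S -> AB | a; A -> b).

Unit productions: M->S, S->T.
Unit pairs (A ⇒* B via units): (M,S), (M,T), (S,T).
S: inherits non-unit rules of {S, T} → MS | TfM | g | j.
M: inherits non-unit rules of {M, S, T} → MS | Sf | TfM | g | j.
T: inherits non-unit rules of {T} → MS | j.

S -> g | j | MS | TfM; M -> g | j | MS | Sf | TfM; T -> j | MS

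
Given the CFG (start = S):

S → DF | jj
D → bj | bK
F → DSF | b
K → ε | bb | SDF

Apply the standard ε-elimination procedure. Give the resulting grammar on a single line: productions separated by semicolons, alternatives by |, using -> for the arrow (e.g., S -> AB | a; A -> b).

Nullable set: {K}.
D -> bK: K nullable, giving b | bK.
Drop K -> ε.
Unchanged (no nullable symbols): S -> DF; S -> jj; D -> bj; F -> DSF; F -> b; K -> SDF; K -> bb.

S -> DF | jj; D -> b | bK | bj; F -> b | DSF; K -> bb | SDF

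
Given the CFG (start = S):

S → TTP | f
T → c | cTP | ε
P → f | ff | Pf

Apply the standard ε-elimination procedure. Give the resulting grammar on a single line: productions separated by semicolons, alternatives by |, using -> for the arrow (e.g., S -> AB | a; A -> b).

Nullable set: {T}.
S -> TTP: T, T nullable, giving P | TP | TTP.
Drop T -> ε.
T -> cTP: T nullable, giving cP | cTP.
Unchanged (no nullable symbols): S -> f; P -> Pf; P -> f; P -> ff; T -> c.

S -> P | f | TP | TTP; P -> f | Pf | ff; T -> c | cP | cTP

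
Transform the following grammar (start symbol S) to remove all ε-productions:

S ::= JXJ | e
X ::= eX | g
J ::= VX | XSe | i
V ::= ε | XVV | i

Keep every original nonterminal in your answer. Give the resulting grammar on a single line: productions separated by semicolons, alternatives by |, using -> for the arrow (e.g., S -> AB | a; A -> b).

Nullable set: {V}.
J -> VX: V nullable, giving VX | X.
Drop V -> ε.
V -> XVV: V, V nullable, giving X | XV | XVV.
Unchanged (no nullable symbols): S -> JXJ; S -> e; J -> XSe; J -> i; V -> i; X -> eX; X -> g.

S -> e | JXJ; J -> X | i | VX | XSe; V -> X | i | XV | XVV; X -> g | eX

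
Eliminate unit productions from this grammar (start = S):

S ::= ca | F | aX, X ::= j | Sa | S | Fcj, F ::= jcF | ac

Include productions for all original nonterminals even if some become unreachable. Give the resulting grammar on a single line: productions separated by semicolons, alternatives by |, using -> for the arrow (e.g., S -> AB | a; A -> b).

Unit productions: S->F, X->S.
Unit pairs (A ⇒* B via units): (S,F), (X,F), (X,S).
S: inherits non-unit rules of {F, S} → aX | ac | ca | jcF.
F: inherits non-unit rules of {F} → ac | jcF.
X: inherits non-unit rules of {F, S, X} → Fcj | Sa | aX | ac | ca | j | jcF.

S -> aX | ac | ca | jcF; F -> ac | jcF; X -> j | Sa | aX | ac | ca | Fcj | jcF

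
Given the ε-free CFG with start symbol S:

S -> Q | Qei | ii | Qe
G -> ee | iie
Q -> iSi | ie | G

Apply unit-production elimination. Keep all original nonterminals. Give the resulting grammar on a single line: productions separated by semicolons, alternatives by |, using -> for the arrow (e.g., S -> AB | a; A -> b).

Unit productions: Q->G, S->Q.
Unit pairs (A ⇒* B via units): (Q,G), (S,G), (S,Q).
S: inherits non-unit rules of {G, Q, S} → Qe | Qei | ee | iSi | ie | ii | iie.
G: inherits non-unit rules of {G} → ee | iie.
Q: inherits non-unit rules of {G, Q} → ee | iSi | ie | iie.

S -> Qe | ee | ie | ii | Qei | iSi | iie; G -> ee | iie; Q -> ee | ie | iSi | iie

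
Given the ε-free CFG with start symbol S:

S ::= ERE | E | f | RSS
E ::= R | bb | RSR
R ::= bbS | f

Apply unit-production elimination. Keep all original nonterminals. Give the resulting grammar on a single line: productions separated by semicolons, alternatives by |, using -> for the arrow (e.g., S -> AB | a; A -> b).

Unit productions: E->R, S->E.
Unit pairs (A ⇒* B via units): (E,R), (S,E), (S,R).
S: inherits non-unit rules of {E, R, S} → ERE | RSR | RSS | bb | bbS | f.
E: inherits non-unit rules of {E, R} → RSR | bb | bbS | f.
R: inherits non-unit rules of {R} → bbS | f.

S -> f | bb | ERE | RSR | RSS | bbS; E -> f | bb | RSR | bbS; R -> f | bbS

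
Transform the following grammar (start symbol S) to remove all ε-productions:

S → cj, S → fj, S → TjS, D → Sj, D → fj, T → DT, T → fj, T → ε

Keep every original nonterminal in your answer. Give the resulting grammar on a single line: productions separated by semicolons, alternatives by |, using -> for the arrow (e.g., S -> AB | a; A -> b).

S -> cj | fj | jS | TjS; D -> Sj | fj; T -> D | DT | fj

Nullable set: {T}.
S -> TjS: T nullable, giving TjS | jS.
Drop T -> ε.
T -> DT: T nullable, giving D | DT.
Unchanged (no nullable symbols): S -> cj; S -> fj; D -> Sj; D -> fj; T -> fj.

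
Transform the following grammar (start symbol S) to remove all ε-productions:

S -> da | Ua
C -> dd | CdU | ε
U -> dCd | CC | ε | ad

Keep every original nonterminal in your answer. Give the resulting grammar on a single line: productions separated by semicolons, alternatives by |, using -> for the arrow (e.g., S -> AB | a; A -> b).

Nullable set: {C, U}.
S -> Ua: U nullable, giving Ua | a.
Drop C -> ε.
C -> CdU: C, U nullable, giving Cd | CdU | d | dU.
Drop U -> ε.
U -> CC: C, C nullable, giving C | CC.
U -> dCd: C nullable, giving dCd | dd.
Unchanged (no nullable symbols): S -> da; C -> dd; U -> ad.

S -> a | Ua | da; C -> d | Cd | dU | dd | CdU; U -> C | CC | ad | dd | dCd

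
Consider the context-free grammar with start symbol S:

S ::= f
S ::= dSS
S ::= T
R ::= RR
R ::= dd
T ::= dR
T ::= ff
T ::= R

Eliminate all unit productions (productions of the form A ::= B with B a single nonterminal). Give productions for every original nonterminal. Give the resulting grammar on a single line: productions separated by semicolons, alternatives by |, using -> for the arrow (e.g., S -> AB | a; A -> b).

Unit productions: S->T, T->R.
Unit pairs (A ⇒* B via units): (S,R), (S,T), (T,R).
S: inherits non-unit rules of {R, S, T} → RR | dR | dSS | dd | f | ff.
R: inherits non-unit rules of {R} → RR | dd.
T: inherits non-unit rules of {R, T} → RR | dR | dd | ff.

S -> f | RR | dR | dd | ff | dSS; R -> RR | dd; T -> RR | dR | dd | ff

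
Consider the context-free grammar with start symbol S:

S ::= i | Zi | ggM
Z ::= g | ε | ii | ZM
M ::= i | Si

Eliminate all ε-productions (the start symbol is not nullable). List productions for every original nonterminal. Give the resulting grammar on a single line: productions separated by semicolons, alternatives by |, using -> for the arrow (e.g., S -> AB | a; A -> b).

Nullable set: {Z}.
S -> Zi: Z nullable, giving Zi | i.
Drop Z -> ε.
Z -> ZM: Z nullable, giving M | ZM.
Unchanged (no nullable symbols): S -> ggM; S -> i; M -> Si; M -> i; Z -> g; Z -> ii.

S -> i | Zi | ggM; M -> i | Si; Z -> M | g | ZM | ii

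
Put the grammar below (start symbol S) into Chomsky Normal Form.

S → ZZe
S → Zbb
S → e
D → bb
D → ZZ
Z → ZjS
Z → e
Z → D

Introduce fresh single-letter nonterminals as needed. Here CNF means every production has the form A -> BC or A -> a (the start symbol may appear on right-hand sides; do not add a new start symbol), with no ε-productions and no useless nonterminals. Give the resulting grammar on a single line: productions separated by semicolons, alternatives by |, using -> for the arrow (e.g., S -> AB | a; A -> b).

No ε-productions.
After unit-elimination: S -> e | ZZe | Zbb; D -> ZZ | bb; Z -> e | ZZ | bb | ZjS.
TERM: introduce A -> b, B -> e, C -> j and substitute in every rule of length ≥2.
BIN: S -> ZAA becomes S -> ZE, E -> AA; S -> ZZB becomes S -> ZF, F -> ZB; Z -> ZCS becomes Z -> ZG, G -> CS.
Drop unreachable/unproductive: D.

S -> e | ZE | ZF; A -> b; B -> e; C -> j; E -> AA; F -> ZB; G -> CS; Z -> e | AA | ZG | ZZ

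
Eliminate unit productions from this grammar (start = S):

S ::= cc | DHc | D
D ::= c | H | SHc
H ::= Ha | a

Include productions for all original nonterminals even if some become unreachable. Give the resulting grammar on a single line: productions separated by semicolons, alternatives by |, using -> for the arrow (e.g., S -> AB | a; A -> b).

S -> a | c | Ha | cc | DHc | SHc; D -> a | c | Ha | SHc; H -> a | Ha

Unit productions: D->H, S->D.
Unit pairs (A ⇒* B via units): (D,H), (S,D), (S,H).
S: inherits non-unit rules of {D, H, S} → DHc | Ha | SHc | a | c | cc.
D: inherits non-unit rules of {D, H} → Ha | SHc | a | c.
H: inherits non-unit rules of {H} → Ha | a.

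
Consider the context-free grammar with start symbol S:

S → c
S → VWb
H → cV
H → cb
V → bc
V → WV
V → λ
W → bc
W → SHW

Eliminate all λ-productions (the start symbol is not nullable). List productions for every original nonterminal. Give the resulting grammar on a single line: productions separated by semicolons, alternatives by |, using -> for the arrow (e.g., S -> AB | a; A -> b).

Nullable set: {V}.
S -> VWb: V nullable, giving VWb | Wb.
H -> cV: V nullable, giving c | cV.
Drop V -> λ.
V -> WV: V nullable, giving W | WV.
Unchanged (no nullable symbols): S -> c; H -> cb; V -> bc; W -> SHW; W -> bc.

S -> c | Wb | VWb; H -> c | cV | cb; V -> W | WV | bc; W -> bc | SHW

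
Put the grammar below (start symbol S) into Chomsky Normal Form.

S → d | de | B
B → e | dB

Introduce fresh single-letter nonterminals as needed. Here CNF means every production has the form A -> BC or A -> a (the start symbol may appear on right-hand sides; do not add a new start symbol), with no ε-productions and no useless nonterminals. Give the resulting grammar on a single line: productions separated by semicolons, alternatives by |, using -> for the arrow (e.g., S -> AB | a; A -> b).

No ε-productions.
After unit-elimination: S -> d | e | dB | de; B -> e | dB.
TERM: introduce A -> d, C -> e and substitute in every rule of length ≥2.

S -> d | e | AB | AC; A -> d; B -> e | AB; C -> e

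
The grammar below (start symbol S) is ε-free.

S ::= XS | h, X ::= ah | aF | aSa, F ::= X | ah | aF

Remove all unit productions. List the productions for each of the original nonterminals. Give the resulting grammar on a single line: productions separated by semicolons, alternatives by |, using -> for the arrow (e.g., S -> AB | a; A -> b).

Unit productions: F->X.
Unit pairs (A ⇒* B via units): (F,X).
S: inherits non-unit rules of {S} → XS | h.
F: inherits non-unit rules of {F, X} → aF | aSa | ah.
X: inherits non-unit rules of {X} → aF | aSa | ah.

S -> h | XS; F -> aF | ah | aSa; X -> aF | ah | aSa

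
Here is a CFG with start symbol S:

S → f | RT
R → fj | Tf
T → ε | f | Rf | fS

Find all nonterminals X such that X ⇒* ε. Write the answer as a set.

Directly nullable (have an ε-rule): {T}.
Not nullable: R, S — each has a terminal in every rule's right-hand side or depends on a non-nullable symbol.

{T}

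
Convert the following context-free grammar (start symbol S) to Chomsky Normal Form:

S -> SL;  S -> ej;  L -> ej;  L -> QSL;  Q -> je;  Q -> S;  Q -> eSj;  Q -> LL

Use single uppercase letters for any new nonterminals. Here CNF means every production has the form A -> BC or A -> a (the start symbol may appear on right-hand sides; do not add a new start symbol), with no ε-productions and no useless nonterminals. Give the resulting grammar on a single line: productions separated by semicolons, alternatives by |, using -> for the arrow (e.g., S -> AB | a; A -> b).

S -> AB | SL; A -> e; B -> j; C -> SL; D -> SB; L -> AB | QC; Q -> AB | AD | BA | LL | SL

No ε-productions.
After unit-elimination: S -> SL | ej; L -> ej | QSL; Q -> LL | SL | ej | je | eSj.
TERM: introduce A -> e, B -> j and substitute in every rule of length ≥2.
BIN: L -> QSL becomes L -> QC, C -> SL; Q -> ASB becomes Q -> AD, D -> SB.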